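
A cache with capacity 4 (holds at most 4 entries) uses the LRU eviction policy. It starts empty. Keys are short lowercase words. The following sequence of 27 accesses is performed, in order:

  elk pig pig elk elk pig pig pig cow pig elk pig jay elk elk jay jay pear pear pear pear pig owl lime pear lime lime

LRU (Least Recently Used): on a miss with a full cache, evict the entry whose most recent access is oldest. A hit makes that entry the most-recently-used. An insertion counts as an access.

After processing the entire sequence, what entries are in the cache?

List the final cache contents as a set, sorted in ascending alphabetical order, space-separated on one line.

Answer: lime owl pear pig

Derivation:
LRU simulation (capacity=4):
  1. access elk: MISS. Cache (LRU->MRU): [elk]
  2. access pig: MISS. Cache (LRU->MRU): [elk pig]
  3. access pig: HIT. Cache (LRU->MRU): [elk pig]
  4. access elk: HIT. Cache (LRU->MRU): [pig elk]
  5. access elk: HIT. Cache (LRU->MRU): [pig elk]
  6. access pig: HIT. Cache (LRU->MRU): [elk pig]
  7. access pig: HIT. Cache (LRU->MRU): [elk pig]
  8. access pig: HIT. Cache (LRU->MRU): [elk pig]
  9. access cow: MISS. Cache (LRU->MRU): [elk pig cow]
  10. access pig: HIT. Cache (LRU->MRU): [elk cow pig]
  11. access elk: HIT. Cache (LRU->MRU): [cow pig elk]
  12. access pig: HIT. Cache (LRU->MRU): [cow elk pig]
  13. access jay: MISS. Cache (LRU->MRU): [cow elk pig jay]
  14. access elk: HIT. Cache (LRU->MRU): [cow pig jay elk]
  15. access elk: HIT. Cache (LRU->MRU): [cow pig jay elk]
  16. access jay: HIT. Cache (LRU->MRU): [cow pig elk jay]
  17. access jay: HIT. Cache (LRU->MRU): [cow pig elk jay]
  18. access pear: MISS, evict cow. Cache (LRU->MRU): [pig elk jay pear]
  19. access pear: HIT. Cache (LRU->MRU): [pig elk jay pear]
  20. access pear: HIT. Cache (LRU->MRU): [pig elk jay pear]
  21. access pear: HIT. Cache (LRU->MRU): [pig elk jay pear]
  22. access pig: HIT. Cache (LRU->MRU): [elk jay pear pig]
  23. access owl: MISS, evict elk. Cache (LRU->MRU): [jay pear pig owl]
  24. access lime: MISS, evict jay. Cache (LRU->MRU): [pear pig owl lime]
  25. access pear: HIT. Cache (LRU->MRU): [pig owl lime pear]
  26. access lime: HIT. Cache (LRU->MRU): [pig owl pear lime]
  27. access lime: HIT. Cache (LRU->MRU): [pig owl pear lime]
Total: 20 hits, 7 misses, 3 evictions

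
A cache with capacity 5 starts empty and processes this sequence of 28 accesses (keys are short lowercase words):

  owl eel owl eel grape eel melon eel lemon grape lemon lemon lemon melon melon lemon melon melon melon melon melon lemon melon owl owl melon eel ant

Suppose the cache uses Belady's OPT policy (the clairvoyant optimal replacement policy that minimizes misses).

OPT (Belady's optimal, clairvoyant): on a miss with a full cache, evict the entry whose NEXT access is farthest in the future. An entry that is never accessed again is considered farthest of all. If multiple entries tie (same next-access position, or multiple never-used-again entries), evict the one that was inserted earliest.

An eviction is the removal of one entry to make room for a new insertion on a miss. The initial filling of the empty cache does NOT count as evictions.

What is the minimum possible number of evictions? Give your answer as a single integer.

OPT (Belady) simulation (capacity=5):
  1. access owl: MISS. Cache: [owl]
  2. access eel: MISS. Cache: [owl eel]
  3. access owl: HIT. Next use of owl: step 24. Cache: [owl eel]
  4. access eel: HIT. Next use of eel: step 6. Cache: [owl eel]
  5. access grape: MISS. Cache: [owl eel grape]
  6. access eel: HIT. Next use of eel: step 8. Cache: [owl eel grape]
  7. access melon: MISS. Cache: [owl eel grape melon]
  8. access eel: HIT. Next use of eel: step 27. Cache: [owl eel grape melon]
  9. access lemon: MISS. Cache: [owl eel grape melon lemon]
  10. access grape: HIT. Next use of grape: never. Cache: [owl eel grape melon lemon]
  11. access lemon: HIT. Next use of lemon: step 12. Cache: [owl eel grape melon lemon]
  12. access lemon: HIT. Next use of lemon: step 13. Cache: [owl eel grape melon lemon]
  13. access lemon: HIT. Next use of lemon: step 16. Cache: [owl eel grape melon lemon]
  14. access melon: HIT. Next use of melon: step 15. Cache: [owl eel grape melon lemon]
  15. access melon: HIT. Next use of melon: step 17. Cache: [owl eel grape melon lemon]
  16. access lemon: HIT. Next use of lemon: step 22. Cache: [owl eel grape melon lemon]
  17. access melon: HIT. Next use of melon: step 18. Cache: [owl eel grape melon lemon]
  18. access melon: HIT. Next use of melon: step 19. Cache: [owl eel grape melon lemon]
  19. access melon: HIT. Next use of melon: step 20. Cache: [owl eel grape melon lemon]
  20. access melon: HIT. Next use of melon: step 21. Cache: [owl eel grape melon lemon]
  21. access melon: HIT. Next use of melon: step 23. Cache: [owl eel grape melon lemon]
  22. access lemon: HIT. Next use of lemon: never. Cache: [owl eel grape melon lemon]
  23. access melon: HIT. Next use of melon: step 26. Cache: [owl eel grape melon lemon]
  24. access owl: HIT. Next use of owl: step 25. Cache: [owl eel grape melon lemon]
  25. access owl: HIT. Next use of owl: never. Cache: [owl eel grape melon lemon]
  26. access melon: HIT. Next use of melon: never. Cache: [owl eel grape melon lemon]
  27. access eel: HIT. Next use of eel: never. Cache: [owl eel grape melon lemon]
  28. access ant: MISS, evict owl (next use: never). Cache: [eel grape melon lemon ant]
Total: 22 hits, 6 misses, 1 evictions

Answer: 1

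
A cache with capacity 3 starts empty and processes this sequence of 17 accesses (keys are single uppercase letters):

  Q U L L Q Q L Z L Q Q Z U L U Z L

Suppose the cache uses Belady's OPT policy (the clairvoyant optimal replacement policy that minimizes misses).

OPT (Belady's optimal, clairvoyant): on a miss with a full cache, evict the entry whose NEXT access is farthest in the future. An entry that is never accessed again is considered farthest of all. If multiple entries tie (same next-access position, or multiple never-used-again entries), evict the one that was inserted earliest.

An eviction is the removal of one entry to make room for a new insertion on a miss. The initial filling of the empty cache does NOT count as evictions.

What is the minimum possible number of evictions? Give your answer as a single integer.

OPT (Belady) simulation (capacity=3):
  1. access Q: MISS. Cache: [Q]
  2. access U: MISS. Cache: [Q U]
  3. access L: MISS. Cache: [Q U L]
  4. access L: HIT. Next use of L: step 7. Cache: [Q U L]
  5. access Q: HIT. Next use of Q: step 6. Cache: [Q U L]
  6. access Q: HIT. Next use of Q: step 10. Cache: [Q U L]
  7. access L: HIT. Next use of L: step 9. Cache: [Q U L]
  8. access Z: MISS, evict U (next use: step 13). Cache: [Q L Z]
  9. access L: HIT. Next use of L: step 14. Cache: [Q L Z]
  10. access Q: HIT. Next use of Q: step 11. Cache: [Q L Z]
  11. access Q: HIT. Next use of Q: never. Cache: [Q L Z]
  12. access Z: HIT. Next use of Z: step 16. Cache: [Q L Z]
  13. access U: MISS, evict Q (next use: never). Cache: [L Z U]
  14. access L: HIT. Next use of L: step 17. Cache: [L Z U]
  15. access U: HIT. Next use of U: never. Cache: [L Z U]
  16. access Z: HIT. Next use of Z: never. Cache: [L Z U]
  17. access L: HIT. Next use of L: never. Cache: [L Z U]
Total: 12 hits, 5 misses, 2 evictions

Answer: 2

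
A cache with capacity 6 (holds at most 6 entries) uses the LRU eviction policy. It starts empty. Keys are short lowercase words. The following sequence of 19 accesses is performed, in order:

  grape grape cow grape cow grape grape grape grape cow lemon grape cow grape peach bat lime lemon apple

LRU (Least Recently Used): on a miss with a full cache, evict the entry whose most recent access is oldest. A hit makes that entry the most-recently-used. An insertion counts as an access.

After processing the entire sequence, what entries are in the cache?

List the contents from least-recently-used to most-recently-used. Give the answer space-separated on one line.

Answer: grape peach bat lime lemon apple

Derivation:
LRU simulation (capacity=6):
  1. access grape: MISS. Cache (LRU->MRU): [grape]
  2. access grape: HIT. Cache (LRU->MRU): [grape]
  3. access cow: MISS. Cache (LRU->MRU): [grape cow]
  4. access grape: HIT. Cache (LRU->MRU): [cow grape]
  5. access cow: HIT. Cache (LRU->MRU): [grape cow]
  6. access grape: HIT. Cache (LRU->MRU): [cow grape]
  7. access grape: HIT. Cache (LRU->MRU): [cow grape]
  8. access grape: HIT. Cache (LRU->MRU): [cow grape]
  9. access grape: HIT. Cache (LRU->MRU): [cow grape]
  10. access cow: HIT. Cache (LRU->MRU): [grape cow]
  11. access lemon: MISS. Cache (LRU->MRU): [grape cow lemon]
  12. access grape: HIT. Cache (LRU->MRU): [cow lemon grape]
  13. access cow: HIT. Cache (LRU->MRU): [lemon grape cow]
  14. access grape: HIT. Cache (LRU->MRU): [lemon cow grape]
  15. access peach: MISS. Cache (LRU->MRU): [lemon cow grape peach]
  16. access bat: MISS. Cache (LRU->MRU): [lemon cow grape peach bat]
  17. access lime: MISS. Cache (LRU->MRU): [lemon cow grape peach bat lime]
  18. access lemon: HIT. Cache (LRU->MRU): [cow grape peach bat lime lemon]
  19. access apple: MISS, evict cow. Cache (LRU->MRU): [grape peach bat lime lemon apple]
Total: 12 hits, 7 misses, 1 evictions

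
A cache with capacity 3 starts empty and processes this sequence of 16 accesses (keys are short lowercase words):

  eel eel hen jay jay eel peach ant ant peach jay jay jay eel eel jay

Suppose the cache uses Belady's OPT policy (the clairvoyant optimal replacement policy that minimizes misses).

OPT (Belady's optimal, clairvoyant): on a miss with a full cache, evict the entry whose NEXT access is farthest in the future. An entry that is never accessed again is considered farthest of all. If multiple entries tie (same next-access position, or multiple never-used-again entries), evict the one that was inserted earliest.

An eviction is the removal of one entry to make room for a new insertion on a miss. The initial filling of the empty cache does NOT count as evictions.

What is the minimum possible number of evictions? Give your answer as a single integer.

OPT (Belady) simulation (capacity=3):
  1. access eel: MISS. Cache: [eel]
  2. access eel: HIT. Next use of eel: step 6. Cache: [eel]
  3. access hen: MISS. Cache: [eel hen]
  4. access jay: MISS. Cache: [eel hen jay]
  5. access jay: HIT. Next use of jay: step 11. Cache: [eel hen jay]
  6. access eel: HIT. Next use of eel: step 14. Cache: [eel hen jay]
  7. access peach: MISS, evict hen (next use: never). Cache: [eel jay peach]
  8. access ant: MISS, evict eel (next use: step 14). Cache: [jay peach ant]
  9. access ant: HIT. Next use of ant: never. Cache: [jay peach ant]
  10. access peach: HIT. Next use of peach: never. Cache: [jay peach ant]
  11. access jay: HIT. Next use of jay: step 12. Cache: [jay peach ant]
  12. access jay: HIT. Next use of jay: step 13. Cache: [jay peach ant]
  13. access jay: HIT. Next use of jay: step 16. Cache: [jay peach ant]
  14. access eel: MISS, evict peach (next use: never). Cache: [jay ant eel]
  15. access eel: HIT. Next use of eel: never. Cache: [jay ant eel]
  16. access jay: HIT. Next use of jay: never. Cache: [jay ant eel]
Total: 10 hits, 6 misses, 3 evictions

Answer: 3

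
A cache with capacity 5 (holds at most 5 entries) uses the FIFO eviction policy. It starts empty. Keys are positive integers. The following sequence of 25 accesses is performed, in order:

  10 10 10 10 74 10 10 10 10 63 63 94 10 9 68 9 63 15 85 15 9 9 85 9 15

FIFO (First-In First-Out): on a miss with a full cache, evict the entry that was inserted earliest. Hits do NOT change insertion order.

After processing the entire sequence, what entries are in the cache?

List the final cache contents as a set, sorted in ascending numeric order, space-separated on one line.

FIFO simulation (capacity=5):
  1. access 10: MISS. Cache (old->new): [10]
  2. access 10: HIT. Cache (old->new): [10]
  3. access 10: HIT. Cache (old->new): [10]
  4. access 10: HIT. Cache (old->new): [10]
  5. access 74: MISS. Cache (old->new): [10 74]
  6. access 10: HIT. Cache (old->new): [10 74]
  7. access 10: HIT. Cache (old->new): [10 74]
  8. access 10: HIT. Cache (old->new): [10 74]
  9. access 10: HIT. Cache (old->new): [10 74]
  10. access 63: MISS. Cache (old->new): [10 74 63]
  11. access 63: HIT. Cache (old->new): [10 74 63]
  12. access 94: MISS. Cache (old->new): [10 74 63 94]
  13. access 10: HIT. Cache (old->new): [10 74 63 94]
  14. access 9: MISS. Cache (old->new): [10 74 63 94 9]
  15. access 68: MISS, evict 10. Cache (old->new): [74 63 94 9 68]
  16. access 9: HIT. Cache (old->new): [74 63 94 9 68]
  17. access 63: HIT. Cache (old->new): [74 63 94 9 68]
  18. access 15: MISS, evict 74. Cache (old->new): [63 94 9 68 15]
  19. access 85: MISS, evict 63. Cache (old->new): [94 9 68 15 85]
  20. access 15: HIT. Cache (old->new): [94 9 68 15 85]
  21. access 9: HIT. Cache (old->new): [94 9 68 15 85]
  22. access 9: HIT. Cache (old->new): [94 9 68 15 85]
  23. access 85: HIT. Cache (old->new): [94 9 68 15 85]
  24. access 9: HIT. Cache (old->new): [94 9 68 15 85]
  25. access 15: HIT. Cache (old->new): [94 9 68 15 85]
Total: 17 hits, 8 misses, 3 evictions

Answer: 9 15 68 85 94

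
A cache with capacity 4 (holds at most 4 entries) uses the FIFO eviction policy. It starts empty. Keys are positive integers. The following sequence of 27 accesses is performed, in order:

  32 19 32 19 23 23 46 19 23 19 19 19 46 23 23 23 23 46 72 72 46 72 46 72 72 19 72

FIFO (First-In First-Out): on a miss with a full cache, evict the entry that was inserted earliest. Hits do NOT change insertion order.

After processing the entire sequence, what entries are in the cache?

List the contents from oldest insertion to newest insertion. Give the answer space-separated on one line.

FIFO simulation (capacity=4):
  1. access 32: MISS. Cache (old->new): [32]
  2. access 19: MISS. Cache (old->new): [32 19]
  3. access 32: HIT. Cache (old->new): [32 19]
  4. access 19: HIT. Cache (old->new): [32 19]
  5. access 23: MISS. Cache (old->new): [32 19 23]
  6. access 23: HIT. Cache (old->new): [32 19 23]
  7. access 46: MISS. Cache (old->new): [32 19 23 46]
  8. access 19: HIT. Cache (old->new): [32 19 23 46]
  9. access 23: HIT. Cache (old->new): [32 19 23 46]
  10. access 19: HIT. Cache (old->new): [32 19 23 46]
  11. access 19: HIT. Cache (old->new): [32 19 23 46]
  12. access 19: HIT. Cache (old->new): [32 19 23 46]
  13. access 46: HIT. Cache (old->new): [32 19 23 46]
  14. access 23: HIT. Cache (old->new): [32 19 23 46]
  15. access 23: HIT. Cache (old->new): [32 19 23 46]
  16. access 23: HIT. Cache (old->new): [32 19 23 46]
  17. access 23: HIT. Cache (old->new): [32 19 23 46]
  18. access 46: HIT. Cache (old->new): [32 19 23 46]
  19. access 72: MISS, evict 32. Cache (old->new): [19 23 46 72]
  20. access 72: HIT. Cache (old->new): [19 23 46 72]
  21. access 46: HIT. Cache (old->new): [19 23 46 72]
  22. access 72: HIT. Cache (old->new): [19 23 46 72]
  23. access 46: HIT. Cache (old->new): [19 23 46 72]
  24. access 72: HIT. Cache (old->new): [19 23 46 72]
  25. access 72: HIT. Cache (old->new): [19 23 46 72]
  26. access 19: HIT. Cache (old->new): [19 23 46 72]
  27. access 72: HIT. Cache (old->new): [19 23 46 72]
Total: 22 hits, 5 misses, 1 evictions

Answer: 19 23 46 72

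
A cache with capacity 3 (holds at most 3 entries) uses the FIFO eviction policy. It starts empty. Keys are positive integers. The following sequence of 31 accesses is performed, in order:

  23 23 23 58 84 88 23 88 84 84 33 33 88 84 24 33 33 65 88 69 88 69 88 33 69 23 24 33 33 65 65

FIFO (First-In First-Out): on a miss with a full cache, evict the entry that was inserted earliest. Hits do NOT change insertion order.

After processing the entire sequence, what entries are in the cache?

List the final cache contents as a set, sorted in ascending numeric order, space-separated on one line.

Answer: 23 24 65

Derivation:
FIFO simulation (capacity=3):
  1. access 23: MISS. Cache (old->new): [23]
  2. access 23: HIT. Cache (old->new): [23]
  3. access 23: HIT. Cache (old->new): [23]
  4. access 58: MISS. Cache (old->new): [23 58]
  5. access 84: MISS. Cache (old->new): [23 58 84]
  6. access 88: MISS, evict 23. Cache (old->new): [58 84 88]
  7. access 23: MISS, evict 58. Cache (old->new): [84 88 23]
  8. access 88: HIT. Cache (old->new): [84 88 23]
  9. access 84: HIT. Cache (old->new): [84 88 23]
  10. access 84: HIT. Cache (old->new): [84 88 23]
  11. access 33: MISS, evict 84. Cache (old->new): [88 23 33]
  12. access 33: HIT. Cache (old->new): [88 23 33]
  13. access 88: HIT. Cache (old->new): [88 23 33]
  14. access 84: MISS, evict 88. Cache (old->new): [23 33 84]
  15. access 24: MISS, evict 23. Cache (old->new): [33 84 24]
  16. access 33: HIT. Cache (old->new): [33 84 24]
  17. access 33: HIT. Cache (old->new): [33 84 24]
  18. access 65: MISS, evict 33. Cache (old->new): [84 24 65]
  19. access 88: MISS, evict 84. Cache (old->new): [24 65 88]
  20. access 69: MISS, evict 24. Cache (old->new): [65 88 69]
  21. access 88: HIT. Cache (old->new): [65 88 69]
  22. access 69: HIT. Cache (old->new): [65 88 69]
  23. access 88: HIT. Cache (old->new): [65 88 69]
  24. access 33: MISS, evict 65. Cache (old->new): [88 69 33]
  25. access 69: HIT. Cache (old->new): [88 69 33]
  26. access 23: MISS, evict 88. Cache (old->new): [69 33 23]
  27. access 24: MISS, evict 69. Cache (old->new): [33 23 24]
  28. access 33: HIT. Cache (old->new): [33 23 24]
  29. access 33: HIT. Cache (old->new): [33 23 24]
  30. access 65: MISS, evict 33. Cache (old->new): [23 24 65]
  31. access 65: HIT. Cache (old->new): [23 24 65]
Total: 16 hits, 15 misses, 12 evictions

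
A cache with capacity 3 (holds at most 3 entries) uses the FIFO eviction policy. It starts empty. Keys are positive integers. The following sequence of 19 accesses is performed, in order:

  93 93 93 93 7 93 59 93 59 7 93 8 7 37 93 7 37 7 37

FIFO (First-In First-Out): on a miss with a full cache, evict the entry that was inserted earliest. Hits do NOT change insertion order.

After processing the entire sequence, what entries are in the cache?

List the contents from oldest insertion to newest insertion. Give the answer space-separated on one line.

Answer: 37 93 7

Derivation:
FIFO simulation (capacity=3):
  1. access 93: MISS. Cache (old->new): [93]
  2. access 93: HIT. Cache (old->new): [93]
  3. access 93: HIT. Cache (old->new): [93]
  4. access 93: HIT. Cache (old->new): [93]
  5. access 7: MISS. Cache (old->new): [93 7]
  6. access 93: HIT. Cache (old->new): [93 7]
  7. access 59: MISS. Cache (old->new): [93 7 59]
  8. access 93: HIT. Cache (old->new): [93 7 59]
  9. access 59: HIT. Cache (old->new): [93 7 59]
  10. access 7: HIT. Cache (old->new): [93 7 59]
  11. access 93: HIT. Cache (old->new): [93 7 59]
  12. access 8: MISS, evict 93. Cache (old->new): [7 59 8]
  13. access 7: HIT. Cache (old->new): [7 59 8]
  14. access 37: MISS, evict 7. Cache (old->new): [59 8 37]
  15. access 93: MISS, evict 59. Cache (old->new): [8 37 93]
  16. access 7: MISS, evict 8. Cache (old->new): [37 93 7]
  17. access 37: HIT. Cache (old->new): [37 93 7]
  18. access 7: HIT. Cache (old->new): [37 93 7]
  19. access 37: HIT. Cache (old->new): [37 93 7]
Total: 12 hits, 7 misses, 4 evictions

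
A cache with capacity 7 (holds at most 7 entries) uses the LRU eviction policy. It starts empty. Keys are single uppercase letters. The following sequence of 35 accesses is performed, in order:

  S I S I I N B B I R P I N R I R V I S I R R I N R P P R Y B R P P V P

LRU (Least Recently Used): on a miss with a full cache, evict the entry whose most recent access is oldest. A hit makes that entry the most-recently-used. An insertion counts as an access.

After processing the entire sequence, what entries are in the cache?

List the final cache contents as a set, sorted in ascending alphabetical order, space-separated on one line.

Answer: B I N P R V Y

Derivation:
LRU simulation (capacity=7):
  1. access S: MISS. Cache (LRU->MRU): [S]
  2. access I: MISS. Cache (LRU->MRU): [S I]
  3. access S: HIT. Cache (LRU->MRU): [I S]
  4. access I: HIT. Cache (LRU->MRU): [S I]
  5. access I: HIT. Cache (LRU->MRU): [S I]
  6. access N: MISS. Cache (LRU->MRU): [S I N]
  7. access B: MISS. Cache (LRU->MRU): [S I N B]
  8. access B: HIT. Cache (LRU->MRU): [S I N B]
  9. access I: HIT. Cache (LRU->MRU): [S N B I]
  10. access R: MISS. Cache (LRU->MRU): [S N B I R]
  11. access P: MISS. Cache (LRU->MRU): [S N B I R P]
  12. access I: HIT. Cache (LRU->MRU): [S N B R P I]
  13. access N: HIT. Cache (LRU->MRU): [S B R P I N]
  14. access R: HIT. Cache (LRU->MRU): [S B P I N R]
  15. access I: HIT. Cache (LRU->MRU): [S B P N R I]
  16. access R: HIT. Cache (LRU->MRU): [S B P N I R]
  17. access V: MISS. Cache (LRU->MRU): [S B P N I R V]
  18. access I: HIT. Cache (LRU->MRU): [S B P N R V I]
  19. access S: HIT. Cache (LRU->MRU): [B P N R V I S]
  20. access I: HIT. Cache (LRU->MRU): [B P N R V S I]
  21. access R: HIT. Cache (LRU->MRU): [B P N V S I R]
  22. access R: HIT. Cache (LRU->MRU): [B P N V S I R]
  23. access I: HIT. Cache (LRU->MRU): [B P N V S R I]
  24. access N: HIT. Cache (LRU->MRU): [B P V S R I N]
  25. access R: HIT. Cache (LRU->MRU): [B P V S I N R]
  26. access P: HIT. Cache (LRU->MRU): [B V S I N R P]
  27. access P: HIT. Cache (LRU->MRU): [B V S I N R P]
  28. access R: HIT. Cache (LRU->MRU): [B V S I N P R]
  29. access Y: MISS, evict B. Cache (LRU->MRU): [V S I N P R Y]
  30. access B: MISS, evict V. Cache (LRU->MRU): [S I N P R Y B]
  31. access R: HIT. Cache (LRU->MRU): [S I N P Y B R]
  32. access P: HIT. Cache (LRU->MRU): [S I N Y B R P]
  33. access P: HIT. Cache (LRU->MRU): [S I N Y B R P]
  34. access V: MISS, evict S. Cache (LRU->MRU): [I N Y B R P V]
  35. access P: HIT. Cache (LRU->MRU): [I N Y B R V P]
Total: 25 hits, 10 misses, 3 evictions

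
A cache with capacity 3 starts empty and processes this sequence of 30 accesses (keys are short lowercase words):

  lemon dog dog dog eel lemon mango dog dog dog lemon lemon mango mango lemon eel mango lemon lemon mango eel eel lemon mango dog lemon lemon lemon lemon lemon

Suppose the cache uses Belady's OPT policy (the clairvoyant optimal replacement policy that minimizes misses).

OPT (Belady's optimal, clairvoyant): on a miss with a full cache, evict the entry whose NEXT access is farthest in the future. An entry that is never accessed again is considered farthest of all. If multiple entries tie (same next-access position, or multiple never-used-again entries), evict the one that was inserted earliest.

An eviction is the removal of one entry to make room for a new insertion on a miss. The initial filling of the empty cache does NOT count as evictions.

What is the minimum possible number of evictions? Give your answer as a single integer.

Answer: 3

Derivation:
OPT (Belady) simulation (capacity=3):
  1. access lemon: MISS. Cache: [lemon]
  2. access dog: MISS. Cache: [lemon dog]
  3. access dog: HIT. Next use of dog: step 4. Cache: [lemon dog]
  4. access dog: HIT. Next use of dog: step 8. Cache: [lemon dog]
  5. access eel: MISS. Cache: [lemon dog eel]
  6. access lemon: HIT. Next use of lemon: step 11. Cache: [lemon dog eel]
  7. access mango: MISS, evict eel (next use: step 16). Cache: [lemon dog mango]
  8. access dog: HIT. Next use of dog: step 9. Cache: [lemon dog mango]
  9. access dog: HIT. Next use of dog: step 10. Cache: [lemon dog mango]
  10. access dog: HIT. Next use of dog: step 25. Cache: [lemon dog mango]
  11. access lemon: HIT. Next use of lemon: step 12. Cache: [lemon dog mango]
  12. access lemon: HIT. Next use of lemon: step 15. Cache: [lemon dog mango]
  13. access mango: HIT. Next use of mango: step 14. Cache: [lemon dog mango]
  14. access mango: HIT. Next use of mango: step 17. Cache: [lemon dog mango]
  15. access lemon: HIT. Next use of lemon: step 18. Cache: [lemon dog mango]
  16. access eel: MISS, evict dog (next use: step 25). Cache: [lemon mango eel]
  17. access mango: HIT. Next use of mango: step 20. Cache: [lemon mango eel]
  18. access lemon: HIT. Next use of lemon: step 19. Cache: [lemon mango eel]
  19. access lemon: HIT. Next use of lemon: step 23. Cache: [lemon mango eel]
  20. access mango: HIT. Next use of mango: step 24. Cache: [lemon mango eel]
  21. access eel: HIT. Next use of eel: step 22. Cache: [lemon mango eel]
  22. access eel: HIT. Next use of eel: never. Cache: [lemon mango eel]
  23. access lemon: HIT. Next use of lemon: step 26. Cache: [lemon mango eel]
  24. access mango: HIT. Next use of mango: never. Cache: [lemon mango eel]
  25. access dog: MISS, evict mango (next use: never). Cache: [lemon eel dog]
  26. access lemon: HIT. Next use of lemon: step 27. Cache: [lemon eel dog]
  27. access lemon: HIT. Next use of lemon: step 28. Cache: [lemon eel dog]
  28. access lemon: HIT. Next use of lemon: step 29. Cache: [lemon eel dog]
  29. access lemon: HIT. Next use of lemon: step 30. Cache: [lemon eel dog]
  30. access lemon: HIT. Next use of lemon: never. Cache: [lemon eel dog]
Total: 24 hits, 6 misses, 3 evictions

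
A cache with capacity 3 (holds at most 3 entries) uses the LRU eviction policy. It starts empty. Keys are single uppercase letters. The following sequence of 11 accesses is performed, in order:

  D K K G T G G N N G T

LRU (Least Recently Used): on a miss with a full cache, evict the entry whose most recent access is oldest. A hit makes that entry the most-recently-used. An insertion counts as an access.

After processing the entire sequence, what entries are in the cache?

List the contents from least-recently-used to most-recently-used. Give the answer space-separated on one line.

Answer: N G T

Derivation:
LRU simulation (capacity=3):
  1. access D: MISS. Cache (LRU->MRU): [D]
  2. access K: MISS. Cache (LRU->MRU): [D K]
  3. access K: HIT. Cache (LRU->MRU): [D K]
  4. access G: MISS. Cache (LRU->MRU): [D K G]
  5. access T: MISS, evict D. Cache (LRU->MRU): [K G T]
  6. access G: HIT. Cache (LRU->MRU): [K T G]
  7. access G: HIT. Cache (LRU->MRU): [K T G]
  8. access N: MISS, evict K. Cache (LRU->MRU): [T G N]
  9. access N: HIT. Cache (LRU->MRU): [T G N]
  10. access G: HIT. Cache (LRU->MRU): [T N G]
  11. access T: HIT. Cache (LRU->MRU): [N G T]
Total: 6 hits, 5 misses, 2 evictions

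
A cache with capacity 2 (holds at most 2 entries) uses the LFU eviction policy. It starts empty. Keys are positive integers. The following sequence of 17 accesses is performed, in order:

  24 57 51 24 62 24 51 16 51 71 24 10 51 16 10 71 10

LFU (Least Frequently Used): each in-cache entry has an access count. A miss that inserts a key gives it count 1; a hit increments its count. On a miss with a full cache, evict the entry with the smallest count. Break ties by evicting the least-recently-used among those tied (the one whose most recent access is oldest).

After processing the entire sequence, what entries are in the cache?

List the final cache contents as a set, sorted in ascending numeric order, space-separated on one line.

LFU simulation (capacity=2):
  1. access 24: MISS. Cache: [24(c=1)]
  2. access 57: MISS. Cache: [24(c=1) 57(c=1)]
  3. access 51: MISS, evict 24(c=1). Cache: [57(c=1) 51(c=1)]
  4. access 24: MISS, evict 57(c=1). Cache: [51(c=1) 24(c=1)]
  5. access 62: MISS, evict 51(c=1). Cache: [24(c=1) 62(c=1)]
  6. access 24: HIT, count now 2. Cache: [62(c=1) 24(c=2)]
  7. access 51: MISS, evict 62(c=1). Cache: [51(c=1) 24(c=2)]
  8. access 16: MISS, evict 51(c=1). Cache: [16(c=1) 24(c=2)]
  9. access 51: MISS, evict 16(c=1). Cache: [51(c=1) 24(c=2)]
  10. access 71: MISS, evict 51(c=1). Cache: [71(c=1) 24(c=2)]
  11. access 24: HIT, count now 3. Cache: [71(c=1) 24(c=3)]
  12. access 10: MISS, evict 71(c=1). Cache: [10(c=1) 24(c=3)]
  13. access 51: MISS, evict 10(c=1). Cache: [51(c=1) 24(c=3)]
  14. access 16: MISS, evict 51(c=1). Cache: [16(c=1) 24(c=3)]
  15. access 10: MISS, evict 16(c=1). Cache: [10(c=1) 24(c=3)]
  16. access 71: MISS, evict 10(c=1). Cache: [71(c=1) 24(c=3)]
  17. access 10: MISS, evict 71(c=1). Cache: [10(c=1) 24(c=3)]
Total: 2 hits, 15 misses, 13 evictions

Answer: 10 24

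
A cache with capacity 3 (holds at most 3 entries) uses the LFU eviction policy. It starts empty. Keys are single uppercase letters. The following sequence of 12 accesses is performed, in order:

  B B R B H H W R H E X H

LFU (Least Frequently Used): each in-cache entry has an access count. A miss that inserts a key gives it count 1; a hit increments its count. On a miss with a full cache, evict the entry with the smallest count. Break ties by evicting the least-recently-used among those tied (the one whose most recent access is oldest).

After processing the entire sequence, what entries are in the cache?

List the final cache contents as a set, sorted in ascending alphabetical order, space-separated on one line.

Answer: B H X

Derivation:
LFU simulation (capacity=3):
  1. access B: MISS. Cache: [B(c=1)]
  2. access B: HIT, count now 2. Cache: [B(c=2)]
  3. access R: MISS. Cache: [R(c=1) B(c=2)]
  4. access B: HIT, count now 3. Cache: [R(c=1) B(c=3)]
  5. access H: MISS. Cache: [R(c=1) H(c=1) B(c=3)]
  6. access H: HIT, count now 2. Cache: [R(c=1) H(c=2) B(c=3)]
  7. access W: MISS, evict R(c=1). Cache: [W(c=1) H(c=2) B(c=3)]
  8. access R: MISS, evict W(c=1). Cache: [R(c=1) H(c=2) B(c=3)]
  9. access H: HIT, count now 3. Cache: [R(c=1) B(c=3) H(c=3)]
  10. access E: MISS, evict R(c=1). Cache: [E(c=1) B(c=3) H(c=3)]
  11. access X: MISS, evict E(c=1). Cache: [X(c=1) B(c=3) H(c=3)]
  12. access H: HIT, count now 4. Cache: [X(c=1) B(c=3) H(c=4)]
Total: 5 hits, 7 misses, 4 evictions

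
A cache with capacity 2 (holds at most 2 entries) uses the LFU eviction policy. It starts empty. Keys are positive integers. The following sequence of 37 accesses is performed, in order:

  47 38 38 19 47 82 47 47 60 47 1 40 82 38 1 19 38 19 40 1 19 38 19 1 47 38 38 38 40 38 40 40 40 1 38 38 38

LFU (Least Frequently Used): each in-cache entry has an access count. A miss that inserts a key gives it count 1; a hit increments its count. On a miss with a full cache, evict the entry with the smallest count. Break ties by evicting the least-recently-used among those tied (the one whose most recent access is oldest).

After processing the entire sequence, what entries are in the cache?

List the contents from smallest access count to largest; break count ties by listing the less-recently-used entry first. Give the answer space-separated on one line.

Answer: 38 47

Derivation:
LFU simulation (capacity=2):
  1. access 47: MISS. Cache: [47(c=1)]
  2. access 38: MISS. Cache: [47(c=1) 38(c=1)]
  3. access 38: HIT, count now 2. Cache: [47(c=1) 38(c=2)]
  4. access 19: MISS, evict 47(c=1). Cache: [19(c=1) 38(c=2)]
  5. access 47: MISS, evict 19(c=1). Cache: [47(c=1) 38(c=2)]
  6. access 82: MISS, evict 47(c=1). Cache: [82(c=1) 38(c=2)]
  7. access 47: MISS, evict 82(c=1). Cache: [47(c=1) 38(c=2)]
  8. access 47: HIT, count now 2. Cache: [38(c=2) 47(c=2)]
  9. access 60: MISS, evict 38(c=2). Cache: [60(c=1) 47(c=2)]
  10. access 47: HIT, count now 3. Cache: [60(c=1) 47(c=3)]
  11. access 1: MISS, evict 60(c=1). Cache: [1(c=1) 47(c=3)]
  12. access 40: MISS, evict 1(c=1). Cache: [40(c=1) 47(c=3)]
  13. access 82: MISS, evict 40(c=1). Cache: [82(c=1) 47(c=3)]
  14. access 38: MISS, evict 82(c=1). Cache: [38(c=1) 47(c=3)]
  15. access 1: MISS, evict 38(c=1). Cache: [1(c=1) 47(c=3)]
  16. access 19: MISS, evict 1(c=1). Cache: [19(c=1) 47(c=3)]
  17. access 38: MISS, evict 19(c=1). Cache: [38(c=1) 47(c=3)]
  18. access 19: MISS, evict 38(c=1). Cache: [19(c=1) 47(c=3)]
  19. access 40: MISS, evict 19(c=1). Cache: [40(c=1) 47(c=3)]
  20. access 1: MISS, evict 40(c=1). Cache: [1(c=1) 47(c=3)]
  21. access 19: MISS, evict 1(c=1). Cache: [19(c=1) 47(c=3)]
  22. access 38: MISS, evict 19(c=1). Cache: [38(c=1) 47(c=3)]
  23. access 19: MISS, evict 38(c=1). Cache: [19(c=1) 47(c=3)]
  24. access 1: MISS, evict 19(c=1). Cache: [1(c=1) 47(c=3)]
  25. access 47: HIT, count now 4. Cache: [1(c=1) 47(c=4)]
  26. access 38: MISS, evict 1(c=1). Cache: [38(c=1) 47(c=4)]
  27. access 38: HIT, count now 2. Cache: [38(c=2) 47(c=4)]
  28. access 38: HIT, count now 3. Cache: [38(c=3) 47(c=4)]
  29. access 40: MISS, evict 38(c=3). Cache: [40(c=1) 47(c=4)]
  30. access 38: MISS, evict 40(c=1). Cache: [38(c=1) 47(c=4)]
  31. access 40: MISS, evict 38(c=1). Cache: [40(c=1) 47(c=4)]
  32. access 40: HIT, count now 2. Cache: [40(c=2) 47(c=4)]
  33. access 40: HIT, count now 3. Cache: [40(c=3) 47(c=4)]
  34. access 1: MISS, evict 40(c=3). Cache: [1(c=1) 47(c=4)]
  35. access 38: MISS, evict 1(c=1). Cache: [38(c=1) 47(c=4)]
  36. access 38: HIT, count now 2. Cache: [38(c=2) 47(c=4)]
  37. access 38: HIT, count now 3. Cache: [38(c=3) 47(c=4)]
Total: 10 hits, 27 misses, 25 evictions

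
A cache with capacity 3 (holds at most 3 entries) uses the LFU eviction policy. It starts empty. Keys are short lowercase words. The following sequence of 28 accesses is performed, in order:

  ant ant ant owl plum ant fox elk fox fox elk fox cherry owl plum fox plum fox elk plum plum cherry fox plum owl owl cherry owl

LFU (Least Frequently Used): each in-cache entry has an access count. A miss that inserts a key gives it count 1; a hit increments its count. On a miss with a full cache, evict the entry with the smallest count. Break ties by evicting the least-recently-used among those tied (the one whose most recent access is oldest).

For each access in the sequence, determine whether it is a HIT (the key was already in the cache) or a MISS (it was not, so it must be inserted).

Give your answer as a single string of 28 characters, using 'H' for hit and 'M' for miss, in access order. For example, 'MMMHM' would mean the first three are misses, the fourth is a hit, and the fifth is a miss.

Answer: MHHMMHMMHHHHMMMHHHMMHMHMMHMM

Derivation:
LFU simulation (capacity=3):
  1. access ant: MISS. Cache: [ant(c=1)]
  2. access ant: HIT, count now 2. Cache: [ant(c=2)]
  3. access ant: HIT, count now 3. Cache: [ant(c=3)]
  4. access owl: MISS. Cache: [owl(c=1) ant(c=3)]
  5. access plum: MISS. Cache: [owl(c=1) plum(c=1) ant(c=3)]
  6. access ant: HIT, count now 4. Cache: [owl(c=1) plum(c=1) ant(c=4)]
  7. access fox: MISS, evict owl(c=1). Cache: [plum(c=1) fox(c=1) ant(c=4)]
  8. access elk: MISS, evict plum(c=1). Cache: [fox(c=1) elk(c=1) ant(c=4)]
  9. access fox: HIT, count now 2. Cache: [elk(c=1) fox(c=2) ant(c=4)]
  10. access fox: HIT, count now 3. Cache: [elk(c=1) fox(c=3) ant(c=4)]
  11. access elk: HIT, count now 2. Cache: [elk(c=2) fox(c=3) ant(c=4)]
  12. access fox: HIT, count now 4. Cache: [elk(c=2) ant(c=4) fox(c=4)]
  13. access cherry: MISS, evict elk(c=2). Cache: [cherry(c=1) ant(c=4) fox(c=4)]
  14. access owl: MISS, evict cherry(c=1). Cache: [owl(c=1) ant(c=4) fox(c=4)]
  15. access plum: MISS, evict owl(c=1). Cache: [plum(c=1) ant(c=4) fox(c=4)]
  16. access fox: HIT, count now 5. Cache: [plum(c=1) ant(c=4) fox(c=5)]
  17. access plum: HIT, count now 2. Cache: [plum(c=2) ant(c=4) fox(c=5)]
  18. access fox: HIT, count now 6. Cache: [plum(c=2) ant(c=4) fox(c=6)]
  19. access elk: MISS, evict plum(c=2). Cache: [elk(c=1) ant(c=4) fox(c=6)]
  20. access plum: MISS, evict elk(c=1). Cache: [plum(c=1) ant(c=4) fox(c=6)]
  21. access plum: HIT, count now 2. Cache: [plum(c=2) ant(c=4) fox(c=6)]
  22. access cherry: MISS, evict plum(c=2). Cache: [cherry(c=1) ant(c=4) fox(c=6)]
  23. access fox: HIT, count now 7. Cache: [cherry(c=1) ant(c=4) fox(c=7)]
  24. access plum: MISS, evict cherry(c=1). Cache: [plum(c=1) ant(c=4) fox(c=7)]
  25. access owl: MISS, evict plum(c=1). Cache: [owl(c=1) ant(c=4) fox(c=7)]
  26. access owl: HIT, count now 2. Cache: [owl(c=2) ant(c=4) fox(c=7)]
  27. access cherry: MISS, evict owl(c=2). Cache: [cherry(c=1) ant(c=4) fox(c=7)]
  28. access owl: MISS, evict cherry(c=1). Cache: [owl(c=1) ant(c=4) fox(c=7)]
Total: 13 hits, 15 misses, 12 evictions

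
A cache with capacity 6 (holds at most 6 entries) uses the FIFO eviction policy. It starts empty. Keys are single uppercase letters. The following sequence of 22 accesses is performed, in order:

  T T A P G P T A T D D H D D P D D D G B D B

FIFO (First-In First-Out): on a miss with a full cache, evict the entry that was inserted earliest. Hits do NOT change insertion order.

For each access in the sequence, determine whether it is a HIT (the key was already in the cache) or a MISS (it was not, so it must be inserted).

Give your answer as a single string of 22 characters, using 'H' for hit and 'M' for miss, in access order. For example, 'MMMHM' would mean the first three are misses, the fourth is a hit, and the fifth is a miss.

Answer: MHMMMHHHHMHMHHHHHHHMHH

Derivation:
FIFO simulation (capacity=6):
  1. access T: MISS. Cache (old->new): [T]
  2. access T: HIT. Cache (old->new): [T]
  3. access A: MISS. Cache (old->new): [T A]
  4. access P: MISS. Cache (old->new): [T A P]
  5. access G: MISS. Cache (old->new): [T A P G]
  6. access P: HIT. Cache (old->new): [T A P G]
  7. access T: HIT. Cache (old->new): [T A P G]
  8. access A: HIT. Cache (old->new): [T A P G]
  9. access T: HIT. Cache (old->new): [T A P G]
  10. access D: MISS. Cache (old->new): [T A P G D]
  11. access D: HIT. Cache (old->new): [T A P G D]
  12. access H: MISS. Cache (old->new): [T A P G D H]
  13. access D: HIT. Cache (old->new): [T A P G D H]
  14. access D: HIT. Cache (old->new): [T A P G D H]
  15. access P: HIT. Cache (old->new): [T A P G D H]
  16. access D: HIT. Cache (old->new): [T A P G D H]
  17. access D: HIT. Cache (old->new): [T A P G D H]
  18. access D: HIT. Cache (old->new): [T A P G D H]
  19. access G: HIT. Cache (old->new): [T A P G D H]
  20. access B: MISS, evict T. Cache (old->new): [A P G D H B]
  21. access D: HIT. Cache (old->new): [A P G D H B]
  22. access B: HIT. Cache (old->new): [A P G D H B]
Total: 15 hits, 7 misses, 1 evictions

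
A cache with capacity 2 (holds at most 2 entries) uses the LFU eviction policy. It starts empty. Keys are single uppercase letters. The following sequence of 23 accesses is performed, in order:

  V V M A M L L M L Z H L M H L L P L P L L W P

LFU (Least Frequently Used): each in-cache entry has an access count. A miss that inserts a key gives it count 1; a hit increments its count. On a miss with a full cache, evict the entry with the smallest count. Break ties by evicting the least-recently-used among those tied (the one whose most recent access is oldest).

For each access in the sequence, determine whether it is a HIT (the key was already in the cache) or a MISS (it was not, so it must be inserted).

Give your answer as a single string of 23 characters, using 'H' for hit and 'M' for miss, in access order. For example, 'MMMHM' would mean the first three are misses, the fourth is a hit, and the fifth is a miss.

LFU simulation (capacity=2):
  1. access V: MISS. Cache: [V(c=1)]
  2. access V: HIT, count now 2. Cache: [V(c=2)]
  3. access M: MISS. Cache: [M(c=1) V(c=2)]
  4. access A: MISS, evict M(c=1). Cache: [A(c=1) V(c=2)]
  5. access M: MISS, evict A(c=1). Cache: [M(c=1) V(c=2)]
  6. access L: MISS, evict M(c=1). Cache: [L(c=1) V(c=2)]
  7. access L: HIT, count now 2. Cache: [V(c=2) L(c=2)]
  8. access M: MISS, evict V(c=2). Cache: [M(c=1) L(c=2)]
  9. access L: HIT, count now 3. Cache: [M(c=1) L(c=3)]
  10. access Z: MISS, evict M(c=1). Cache: [Z(c=1) L(c=3)]
  11. access H: MISS, evict Z(c=1). Cache: [H(c=1) L(c=3)]
  12. access L: HIT, count now 4. Cache: [H(c=1) L(c=4)]
  13. access M: MISS, evict H(c=1). Cache: [M(c=1) L(c=4)]
  14. access H: MISS, evict M(c=1). Cache: [H(c=1) L(c=4)]
  15. access L: HIT, count now 5. Cache: [H(c=1) L(c=5)]
  16. access L: HIT, count now 6. Cache: [H(c=1) L(c=6)]
  17. access P: MISS, evict H(c=1). Cache: [P(c=1) L(c=6)]
  18. access L: HIT, count now 7. Cache: [P(c=1) L(c=7)]
  19. access P: HIT, count now 2. Cache: [P(c=2) L(c=7)]
  20. access L: HIT, count now 8. Cache: [P(c=2) L(c=8)]
  21. access L: HIT, count now 9. Cache: [P(c=2) L(c=9)]
  22. access W: MISS, evict P(c=2). Cache: [W(c=1) L(c=9)]
  23. access P: MISS, evict W(c=1). Cache: [P(c=1) L(c=9)]
Total: 10 hits, 13 misses, 11 evictions

Answer: MHMMMMHMHMMHMMHHMHHHHMM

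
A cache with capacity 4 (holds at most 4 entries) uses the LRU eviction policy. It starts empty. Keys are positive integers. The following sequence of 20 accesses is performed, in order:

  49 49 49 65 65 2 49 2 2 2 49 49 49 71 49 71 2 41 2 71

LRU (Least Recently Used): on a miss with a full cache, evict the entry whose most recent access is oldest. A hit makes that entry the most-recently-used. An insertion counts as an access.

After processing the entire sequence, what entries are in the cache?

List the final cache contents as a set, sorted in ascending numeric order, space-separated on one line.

Answer: 2 41 49 71

Derivation:
LRU simulation (capacity=4):
  1. access 49: MISS. Cache (LRU->MRU): [49]
  2. access 49: HIT. Cache (LRU->MRU): [49]
  3. access 49: HIT. Cache (LRU->MRU): [49]
  4. access 65: MISS. Cache (LRU->MRU): [49 65]
  5. access 65: HIT. Cache (LRU->MRU): [49 65]
  6. access 2: MISS. Cache (LRU->MRU): [49 65 2]
  7. access 49: HIT. Cache (LRU->MRU): [65 2 49]
  8. access 2: HIT. Cache (LRU->MRU): [65 49 2]
  9. access 2: HIT. Cache (LRU->MRU): [65 49 2]
  10. access 2: HIT. Cache (LRU->MRU): [65 49 2]
  11. access 49: HIT. Cache (LRU->MRU): [65 2 49]
  12. access 49: HIT. Cache (LRU->MRU): [65 2 49]
  13. access 49: HIT. Cache (LRU->MRU): [65 2 49]
  14. access 71: MISS. Cache (LRU->MRU): [65 2 49 71]
  15. access 49: HIT. Cache (LRU->MRU): [65 2 71 49]
  16. access 71: HIT. Cache (LRU->MRU): [65 2 49 71]
  17. access 2: HIT. Cache (LRU->MRU): [65 49 71 2]
  18. access 41: MISS, evict 65. Cache (LRU->MRU): [49 71 2 41]
  19. access 2: HIT. Cache (LRU->MRU): [49 71 41 2]
  20. access 71: HIT. Cache (LRU->MRU): [49 41 2 71]
Total: 15 hits, 5 misses, 1 evictions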